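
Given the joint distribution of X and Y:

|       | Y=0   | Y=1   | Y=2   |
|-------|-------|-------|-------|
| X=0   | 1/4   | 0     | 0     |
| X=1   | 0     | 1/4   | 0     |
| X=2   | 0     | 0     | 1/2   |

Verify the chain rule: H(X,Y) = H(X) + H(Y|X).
Left side:
H(X,Y) = -[(1/4)·log₂(1/4) + (1/4)·log₂(1/4) + (1/2)·log₂(1/2)]
  = 0.5000 + 0.5000 + 0.5000
  = 1.5000 bits

Right side:
Marginal P(X) (row sums):
  P(X=0) = 1/4 + 0 + 0 = 1/4
  P(X=1) = 0 + 1/4 + 0 = 1/4
  P(X=2) = 0 + 0 + 1/2 = 1/2
H(X) = -[(1/4)·log₂(1/4) + (1/4)·log₂(1/4) + (1/2)·log₂(1/2)]
  = 0.5000 + 0.5000 + 0.5000
  = 1.5000 bits
H(Y|X) = -Σ P(X,Y)·log₂ P(Y|X), where P(Y|X) = P(X,Y) / P(X)
  (cells with P(X,Y) = 0 contribute 0)
  (X=0,Y=0): P(Y|X) = (1/4)/(1/4) = 1;  -(1/4)·log₂(1) = 0.0000
  (X=1,Y=1): P(Y|X) = (1/4)/(1/4) = 1;  -(1/4)·log₂(1) = 0.0000
  (X=2,Y=2): P(Y|X) = (1/2)/(1/2) = 1;  -(1/2)·log₂(1) = 0.0000
H(Y|X) = 0.0000 + 0.0000 + 0.0000
  = 0.0000 bits
H(X) + H(Y|X) = 1.5000 + 0.0000 = 1.5000 bits

Both sides equal 1.5000 bits, so the chain rule holds ✓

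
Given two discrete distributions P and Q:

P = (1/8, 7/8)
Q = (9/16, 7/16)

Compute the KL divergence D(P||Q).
D(P||Q) = Σ P(i) log₂(P(i)/Q(i))
  i=0: (1/8) × log₂((1/8)/(9/16)) = (1/8) × log₂(2/9) = -0.2712
  i=1: (7/8) × log₂((7/8)/(7/16)) = (7/8) × log₂(2) = 0.8750
D(P||Q) = -0.2712 + 0.8750
  = 0.6038 bits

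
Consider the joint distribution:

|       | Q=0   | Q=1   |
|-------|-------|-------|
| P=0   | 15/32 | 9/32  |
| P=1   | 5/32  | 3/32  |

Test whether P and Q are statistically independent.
Marginal P(P) (row sums):
  P(P=0) = 15/32 + 9/32 = 3/4
  P(P=1) = 5/32 + 3/32 = 1/4
Marginal P(Q) (column sums):
  P(Q=0) = 15/32 + 5/32 = 5/8
  P(Q=1) = 9/32 + 3/32 = 3/8

P and Q are independent iff P(P=i,Q=j) = P(P=i)·P(Q=j) for every cell.
  P(P=0)·P(Q=0) = 3/4 × 5/8 = 15/32 = P(P=0,Q=0) ✓
  P(P=0)·P(Q=1) = 3/4 × 3/8 = 9/32 = P(P=0,Q=1) ✓
  P(P=1)·P(Q=0) = 1/4 × 5/8 = 5/32 = P(P=1,Q=0) ✓
  P(P=1)·P(Q=1) = 1/4 × 3/8 = 3/32 = P(P=1,Q=1) ✓

Yes, P and Q are independent: every cell factors, so I(P;Q) = 0 bits.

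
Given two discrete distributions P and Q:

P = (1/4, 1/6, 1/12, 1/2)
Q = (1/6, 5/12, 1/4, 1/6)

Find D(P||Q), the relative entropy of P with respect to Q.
D(P||Q) = Σ P(i) log₂(P(i)/Q(i))
  i=0: (1/4) × log₂((1/4)/(1/6)) = (1/4) × log₂(3/2) = 0.1462
  i=1: (1/6) × log₂((1/6)/(5/12)) = (1/6) × log₂(2/5) = -0.2203
  i=2: (1/12) × log₂((1/12)/(1/4)) = (1/12) × log₂(1/3) = -0.1321
  i=3: (1/2) × log₂((1/2)/(1/6)) = (1/2) × log₂(3) = 0.7925
D(P||Q) = 0.1462 - 0.2203 - 0.1321 + 0.7925
  = 0.5863 bits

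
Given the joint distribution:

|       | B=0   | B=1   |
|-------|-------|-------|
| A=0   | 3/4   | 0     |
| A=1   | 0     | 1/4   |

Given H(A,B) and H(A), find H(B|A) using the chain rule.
From the chain rule: H(A,B) = H(A) + H(B|A)
Therefore: H(B|A) = H(A,B) - H(A)

H(A,B) = -[(3/4)·log₂(3/4) + (1/4)·log₂(1/4)]
  = 0.3113 + 0.5000
  = 0.8113 bits
Marginal P(A) (row sums):
  P(A=0) = 3/4 + 0 = 3/4
  P(A=1) = 0 + 1/4 = 1/4
H(A) = -[(3/4)·log₂(3/4) + (1/4)·log₂(1/4)]
  = 0.3113 + 0.5000
  = 0.8113 bits

H(B|A) = 0.8113 - 0.8113 = 0.0000 bits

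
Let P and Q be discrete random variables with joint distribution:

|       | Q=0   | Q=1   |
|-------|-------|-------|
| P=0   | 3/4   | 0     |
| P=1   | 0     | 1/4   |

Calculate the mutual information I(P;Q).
Marginal P(P) (row sums):
  P(P=0) = 3/4 + 0 = 3/4
  P(P=1) = 0 + 1/4 = 1/4
Marginal P(Q) (column sums):
  P(Q=0) = 3/4 + 0 = 3/4
  P(Q=1) = 0 + 1/4 = 1/4

H(P) = -[(3/4)·log₂(3/4) + (1/4)·log₂(1/4)]
  = 0.3113 + 0.5000
  = 0.8113 bits
H(Q) = -[(3/4)·log₂(3/4) + (1/4)·log₂(1/4)]
  = 0.3113 + 0.5000
  = 0.8113 bits
H(P,Q) = -[(3/4)·log₂(3/4) + (1/4)·log₂(1/4)]
  = 0.3113 + 0.5000
  = 0.8113 bits

I(P;Q) = H(P) + H(Q) - H(P,Q)
  = 0.8113 + 0.8113 - 0.8113
  = 0.8113 bits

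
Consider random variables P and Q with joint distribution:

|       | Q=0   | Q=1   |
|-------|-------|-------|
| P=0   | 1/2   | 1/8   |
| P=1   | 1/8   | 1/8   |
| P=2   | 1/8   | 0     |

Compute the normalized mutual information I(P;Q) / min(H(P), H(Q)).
Marginal P(P) (row sums):
  P(P=0) = 1/2 + 1/8 = 5/8
  P(P=1) = 1/8 + 1/8 = 1/4
  P(P=2) = 1/8 + 0 = 1/8
Marginal P(Q) (column sums):
  P(Q=0) = 1/2 + 1/8 + 1/8 = 3/4
  P(Q=1) = 1/8 + 1/8 + 0 = 1/4

H(P) = -[(5/8)·log₂(5/8) + (1/4)·log₂(1/4) + (1/8)·log₂(1/8)]
  = 0.4238 + 0.5000 + 0.3750
  = 1.2988 bits
H(Q) = -[(3/4)·log₂(3/4) + (1/4)·log₂(1/4)]
  = 0.3113 + 0.5000
  = 0.8113 bits
H(P,Q) = -[(1/2)·log₂(1/2) + (1/8)·log₂(1/8) + (1/8)·log₂(1/8) + (1/8)·log₂(1/8) + (1/8)·log₂(1/8)]
  = 0.5000 + 0.3750 + 0.3750 + 0.3750 + 0.3750
  = 2.0000 bits

I(P;Q) = H(P) + H(Q) - H(P,Q)
  = 1.2988 + 0.8113 - 2.0000
  = 0.1101 bits

min(H(P), H(Q)) = min(1.2988, 0.8113) = 0.8113 bits
Normalized MI = 0.1101 / 0.8113 = 0.1357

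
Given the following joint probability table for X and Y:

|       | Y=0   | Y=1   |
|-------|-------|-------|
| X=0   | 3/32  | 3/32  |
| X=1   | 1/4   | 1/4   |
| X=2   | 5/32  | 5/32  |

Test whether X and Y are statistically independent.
Marginal P(X) (row sums):
  P(X=0) = 3/32 + 3/32 = 3/16
  P(X=1) = 1/4 + 1/4 = 1/2
  P(X=2) = 5/32 + 5/32 = 5/16
Marginal P(Y) (column sums):
  P(Y=0) = 3/32 + 1/4 + 5/32 = 1/2
  P(Y=1) = 3/32 + 1/4 + 5/32 = 1/2

X and Y are independent iff P(X=i,Y=j) = P(X=i)·P(Y=j) for every cell.
  P(X=0)·P(Y=0) = 3/16 × 1/2 = 3/32 = P(X=0,Y=0) ✓
  P(X=0)·P(Y=1) = 3/16 × 1/2 = 3/32 = P(X=0,Y=1) ✓
  P(X=1)·P(Y=0) = 1/2 × 1/2 = 1/4 = P(X=1,Y=0) ✓
  P(X=1)·P(Y=1) = 1/2 × 1/2 = 1/4 = P(X=1,Y=1) ✓
  P(X=2)·P(Y=0) = 5/16 × 1/2 = 5/32 = P(X=2,Y=0) ✓
  P(X=2)·P(Y=1) = 5/16 × 1/2 = 5/32 = P(X=2,Y=1) ✓

Yes, X and Y are independent: every cell factors, so I(X;Y) = 0 bits.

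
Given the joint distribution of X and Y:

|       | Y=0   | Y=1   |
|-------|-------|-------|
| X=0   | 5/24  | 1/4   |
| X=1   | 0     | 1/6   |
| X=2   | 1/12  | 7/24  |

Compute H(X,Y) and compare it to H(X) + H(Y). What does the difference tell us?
Marginal P(X) (row sums):
  P(X=0) = 5/24 + 1/4 = 11/24
  P(X=1) = 0 + 1/6 = 1/6
  P(X=2) = 1/12 + 7/24 = 3/8
Marginal P(Y) (column sums):
  P(Y=0) = 5/24 + 0 + 1/12 = 7/24
  P(Y=1) = 1/4 + 1/6 + 7/24 = 17/24

H(X,Y) = -[(5/24)·log₂(5/24) + (1/4)·log₂(1/4) + (1/6)·log₂(1/6) + (1/12)·log₂(1/12) + (7/24)·log₂(7/24)]
  = 0.4715 + 0.5000 + 0.4308 + 0.2987 + 0.5185
  = 2.2195 bits
H(X) = -[(11/24)·log₂(11/24) + (1/6)·log₂(1/6) + (3/8)·log₂(3/8)]
  = 0.5159 + 0.4308 + 0.5306
  = 1.4773 bits
H(Y) = -[(7/24)·log₂(7/24) + (17/24)·log₂(17/24)]
  = 0.5185 + 0.3524
  = 0.8709 bits

H(X) + H(Y) = 1.4773 + 0.8709 = 2.3482 bits
Difference: H(X) + H(Y) - H(X,Y) = 2.3482 - 2.2195 = 0.1287 bits = I(X;Y)

The difference is the mutual information; it is positive here, so X and Y are dependent (knowing one reduces uncertainty about the other by 0.1287 bits).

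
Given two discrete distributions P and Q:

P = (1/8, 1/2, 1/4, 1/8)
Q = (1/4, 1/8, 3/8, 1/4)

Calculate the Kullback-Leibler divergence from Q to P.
D(P||Q) = Σ P(i) log₂(P(i)/Q(i))
  i=0: (1/8) × log₂((1/8)/(1/4)) = (1/8) × log₂(1/2) = -0.1250
  i=1: (1/2) × log₂((1/2)/(1/8)) = (1/2) × log₂(4) = 1.0000
  i=2: (1/4) × log₂((1/4)/(3/8)) = (1/4) × log₂(2/3) = -0.1462
  i=3: (1/8) × log₂((1/8)/(1/4)) = (1/8) × log₂(1/2) = -0.1250
D(P||Q) = -0.1250 + 1.0000 - 0.1462 - 0.1250
  = 0.6038 bits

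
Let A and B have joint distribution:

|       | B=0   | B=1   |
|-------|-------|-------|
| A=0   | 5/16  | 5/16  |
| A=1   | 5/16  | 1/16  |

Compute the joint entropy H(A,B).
H(A,B) = -Σ P(A,B) log₂ P(A,B), summed over the non-zero cells:
H(A,B) = -[(5/16)·log₂(5/16) + (5/16)·log₂(5/16) + (5/16)·log₂(5/16) + (1/16)·log₂(1/16)]
  = 0.5244 + 0.5244 + 0.5244 + 0.2500
  = 1.8232 bits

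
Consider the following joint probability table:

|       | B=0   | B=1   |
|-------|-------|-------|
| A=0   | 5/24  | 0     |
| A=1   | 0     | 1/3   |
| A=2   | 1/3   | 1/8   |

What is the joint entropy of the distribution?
H(A,B) = -Σ P(A,B) log₂ P(A,B), summed over the non-zero cells:
H(A,B) = -[(5/24)·log₂(5/24) + (1/3)·log₂(1/3) + (1/3)·log₂(1/3) + (1/8)·log₂(1/8)]
  = 0.4715 + 0.5283 + 0.5283 + 0.3750
  = 1.9031 bits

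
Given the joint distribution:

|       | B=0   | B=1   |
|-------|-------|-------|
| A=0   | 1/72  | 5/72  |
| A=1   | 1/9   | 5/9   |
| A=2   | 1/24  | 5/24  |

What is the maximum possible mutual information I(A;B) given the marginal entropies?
The upper bound on mutual information is I(A;B) ≤ min(H(A), H(B)).

Marginal P(A) (row sums):
  P(A=0) = 1/72 + 5/72 = 1/12
  P(A=1) = 1/9 + 5/9 = 2/3
  P(A=2) = 1/24 + 5/24 = 1/4
Marginal P(B) (column sums):
  P(B=0) = 1/72 + 1/9 + 1/24 = 1/6
  P(B=1) = 5/72 + 5/9 + 5/24 = 5/6

H(A) = -[(1/12)·log₂(1/12) + (2/3)·log₂(2/3) + (1/4)·log₂(1/4)]
  = 0.2987 + 0.3900 + 0.5000
  = 1.1887 bits
H(B) = -[(1/6)·log₂(1/6) + (5/6)·log₂(5/6)]
  = 0.4308 + 0.2192
  = 0.6500 bits

Maximum possible I(A;B) = min(1.1887, 0.6500) = 0.6500 bits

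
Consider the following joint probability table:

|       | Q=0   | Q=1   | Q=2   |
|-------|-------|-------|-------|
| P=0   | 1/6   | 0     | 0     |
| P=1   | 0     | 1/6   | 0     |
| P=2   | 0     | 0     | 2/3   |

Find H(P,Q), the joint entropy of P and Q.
H(P,Q) = -Σ P(P,Q) log₂ P(P,Q), summed over the non-zero cells:
H(P,Q) = -[(1/6)·log₂(1/6) + (1/6)·log₂(1/6) + (2/3)·log₂(2/3)]
  = 0.4308 + 0.4308 + 0.3900
  = 1.2516 bits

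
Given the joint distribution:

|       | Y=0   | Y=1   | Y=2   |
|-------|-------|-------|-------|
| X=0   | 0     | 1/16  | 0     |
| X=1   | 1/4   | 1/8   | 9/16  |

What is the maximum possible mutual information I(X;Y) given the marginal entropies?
The upper bound on mutual information is I(X;Y) ≤ min(H(X), H(Y)).

Marginal P(X) (row sums):
  P(X=0) = 0 + 1/16 + 0 = 1/16
  P(X=1) = 1/4 + 1/8 + 9/16 = 15/16
Marginal P(Y) (column sums):
  P(Y=0) = 0 + 1/4 = 1/4
  P(Y=1) = 1/16 + 1/8 = 3/16
  P(Y=2) = 0 + 9/16 = 9/16

H(X) = -[(1/16)·log₂(1/16) + (15/16)·log₂(15/16)]
  = 0.2500 + 0.0873
  = 0.3373 bits
H(Y) = -[(1/4)·log₂(1/4) + (3/16)·log₂(3/16) + (9/16)·log₂(9/16)]
  = 0.5000 + 0.4528 + 0.4669
  = 1.4197 bits

Maximum possible I(X;Y) = min(0.3373, 1.4197) = 0.3373 bits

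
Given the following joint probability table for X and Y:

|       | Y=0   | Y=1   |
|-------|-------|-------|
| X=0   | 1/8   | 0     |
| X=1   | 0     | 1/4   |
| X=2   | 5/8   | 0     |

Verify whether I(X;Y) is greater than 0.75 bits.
Marginal P(X) (row sums):
  P(X=0) = 1/8 + 0 = 1/8
  P(X=1) = 0 + 1/4 = 1/4
  P(X=2) = 5/8 + 0 = 5/8
Marginal P(Y) (column sums):
  P(Y=0) = 1/8 + 0 + 5/8 = 3/4
  P(Y=1) = 0 + 1/4 + 0 = 1/4

H(X) = -[(1/8)·log₂(1/8) + (1/4)·log₂(1/4) + (5/8)·log₂(5/8)]
  = 0.3750 + 0.5000 + 0.4238
  = 1.2988 bits
H(Y) = -[(3/4)·log₂(3/4) + (1/4)·log₂(1/4)]
  = 0.3113 + 0.5000
  = 0.8113 bits
H(X,Y) = -[(1/8)·log₂(1/8) + (1/4)·log₂(1/4) + (5/8)·log₂(5/8)]
  = 0.3750 + 0.5000 + 0.4238
  = 1.2988 bits

I(X;Y) = H(X) + H(Y) - H(X,Y)
  = 1.2988 + 0.8113 - 1.2988
  = 0.8113 bits

Yes. I(X;Y) = 0.8113 bits, which is > 0.75 bits.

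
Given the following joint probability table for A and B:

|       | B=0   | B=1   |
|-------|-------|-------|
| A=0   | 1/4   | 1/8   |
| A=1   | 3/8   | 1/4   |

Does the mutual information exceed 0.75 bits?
Marginal P(A) (row sums):
  P(A=0) = 1/4 + 1/8 = 3/8
  P(A=1) = 3/8 + 1/4 = 5/8
Marginal P(B) (column sums):
  P(B=0) = 1/4 + 3/8 = 5/8
  P(B=1) = 1/8 + 1/4 = 3/8

H(A) = -[(3/8)·log₂(3/8) + (5/8)·log₂(5/8)]
  = 0.5306 + 0.4238
  = 0.9544 bits
H(B) = -[(5/8)·log₂(5/8) + (3/8)·log₂(3/8)]
  = 0.4238 + 0.5306
  = 0.9544 bits
H(A,B) = -[(1/4)·log₂(1/4) + (1/8)·log₂(1/8) + (3/8)·log₂(3/8) + (1/4)·log₂(1/4)]
  = 0.5000 + 0.3750 + 0.5306 + 0.5000
  = 1.9056 bits

I(A;B) = H(A) + H(B) - H(A,B)
  = 0.9544 + 0.9544 - 1.9056
  = 0.0032 bits

No. I(A;B) = 0.0032 bits, which is ≤ 0.75 bits.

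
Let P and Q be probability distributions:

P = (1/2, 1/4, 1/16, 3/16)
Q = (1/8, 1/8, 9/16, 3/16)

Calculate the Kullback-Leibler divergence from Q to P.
D(P||Q) = Σ P(i) log₂(P(i)/Q(i))
  i=0: (1/2) × log₂((1/2)/(1/8)) = (1/2) × log₂(4) = 1.0000
  i=1: (1/4) × log₂((1/4)/(1/8)) = (1/4) × log₂(2) = 0.2500
  i=2: (1/16) × log₂((1/16)/(9/16)) = (1/16) × log₂(1/9) = -0.1981
  i=3: (3/16) × log₂((3/16)/(3/16)) = (3/16) × log₂(1) = 0.0000
D(P||Q) = 1.0000 + 0.2500 - 0.1981 + 0.0000
  = 1.0519 bits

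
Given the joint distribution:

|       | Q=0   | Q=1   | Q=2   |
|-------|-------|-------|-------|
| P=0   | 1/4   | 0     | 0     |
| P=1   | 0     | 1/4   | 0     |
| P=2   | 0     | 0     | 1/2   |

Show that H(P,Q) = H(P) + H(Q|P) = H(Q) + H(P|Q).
Marginal P(P) (row sums):
  P(P=0) = 1/4 + 0 + 0 = 1/4
  P(P=1) = 0 + 1/4 + 0 = 1/4
  P(P=2) = 0 + 0 + 1/2 = 1/2
Marginal P(Q) (column sums):
  P(Q=0) = 1/4 + 0 + 0 = 1/4
  P(Q=1) = 0 + 1/4 + 0 = 1/4
  P(Q=2) = 0 + 0 + 1/2 = 1/2

Decomposition 1: H(P) + H(Q|P)
H(P) = -[(1/4)·log₂(1/4) + (1/4)·log₂(1/4) + (1/2)·log₂(1/2)]
  = 0.5000 + 0.5000 + 0.5000
  = 1.5000 bits
H(Q|P) = -Σ P(P,Q)·log₂ P(Q|P), where P(Q|P) = P(P,Q) / P(P)
  (cells with P(P,Q) = 0 contribute 0)
  (P=0,Q=0): P(Q|P) = (1/4)/(1/4) = 1;  -(1/4)·log₂(1) = 0.0000
  (P=1,Q=1): P(Q|P) = (1/4)/(1/4) = 1;  -(1/4)·log₂(1) = 0.0000
  (P=2,Q=2): P(Q|P) = (1/2)/(1/2) = 1;  -(1/2)·log₂(1) = 0.0000
H(Q|P) = 0.0000 + 0.0000 + 0.0000
  = 0.0000 bits
H(P) + H(Q|P) = 1.5000 + 0.0000 = 1.5000 bits

Decomposition 2: H(Q) + H(P|Q)
H(Q) = -[(1/4)·log₂(1/4) + (1/4)·log₂(1/4) + (1/2)·log₂(1/2)]
  = 0.5000 + 0.5000 + 0.5000
  = 1.5000 bits
H(P|Q) = -Σ P(P,Q)·log₂ P(P|Q), where P(P|Q) = P(P,Q) / P(Q)
  (cells with P(P,Q) = 0 contribute 0)
  (P=0,Q=0): P(P|Q) = (1/4)/(1/4) = 1;  -(1/4)·log₂(1) = 0.0000
  (P=1,Q=1): P(P|Q) = (1/4)/(1/4) = 1;  -(1/4)·log₂(1) = 0.0000
  (P=2,Q=2): P(P|Q) = (1/2)/(1/2) = 1;  -(1/2)·log₂(1) = 0.0000
H(P|Q) = 0.0000 + 0.0000 + 0.0000
  = 0.0000 bits
H(Q) + H(P|Q) = 1.5000 + 0.0000 = 1.5000 bits

Direct computation of the joint entropy:
H(P,Q) = -[(1/4)·log₂(1/4) + (1/4)·log₂(1/4) + (1/2)·log₂(1/2)]
  = 0.5000 + 0.5000 + 0.5000
  = 1.5000 bits

All three agree: H(P,Q) = 1.5000 bits ✓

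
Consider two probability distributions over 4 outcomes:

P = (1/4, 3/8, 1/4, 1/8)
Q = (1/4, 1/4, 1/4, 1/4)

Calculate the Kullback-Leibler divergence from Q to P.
D(P||Q) = Σ P(i) log₂(P(i)/Q(i))
  i=0: (1/4) × log₂((1/4)/(1/4)) = (1/4) × log₂(1) = 0.0000
  i=1: (3/8) × log₂((3/8)/(1/4)) = (3/8) × log₂(3/2) = 0.2194
  i=2: (1/4) × log₂((1/4)/(1/4)) = (1/4) × log₂(1) = 0.0000
  i=3: (1/8) × log₂((1/8)/(1/4)) = (1/8) × log₂(1/2) = -0.1250
D(P||Q) = 0.0000 + 0.2194 + 0.0000 - 0.1250
  = 0.0944 bits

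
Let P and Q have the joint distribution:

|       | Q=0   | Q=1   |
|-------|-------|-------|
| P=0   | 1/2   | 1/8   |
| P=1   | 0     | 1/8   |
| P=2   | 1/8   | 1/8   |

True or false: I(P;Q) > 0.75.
Marginal P(P) (row sums):
  P(P=0) = 1/2 + 1/8 = 5/8
  P(P=1) = 0 + 1/8 = 1/8
  P(P=2) = 1/8 + 1/8 = 1/4
Marginal P(Q) (column sums):
  P(Q=0) = 1/2 + 0 + 1/8 = 5/8
  P(Q=1) = 1/8 + 1/8 + 1/8 = 3/8

H(P) = -[(5/8)·log₂(5/8) + (1/8)·log₂(1/8) + (1/4)·log₂(1/4)]
  = 0.4238 + 0.3750 + 0.5000
  = 1.2988 bits
H(Q) = -[(5/8)·log₂(5/8) + (3/8)·log₂(3/8)]
  = 0.4238 + 0.5306
  = 0.9544 bits
H(P,Q) = -[(1/2)·log₂(1/2) + (1/8)·log₂(1/8) + (1/8)·log₂(1/8) + (1/8)·log₂(1/8) + (1/8)·log₂(1/8)]
  = 0.5000 + 0.3750 + 0.3750 + 0.3750 + 0.3750
  = 2.0000 bits

I(P;Q) = H(P) + H(Q) - H(P,Q)
  = 1.2988 + 0.9544 - 2.0000
  = 0.2532 bits

False. I(P;Q) = 0.2532 bits, which is ≤ 0.75 bits.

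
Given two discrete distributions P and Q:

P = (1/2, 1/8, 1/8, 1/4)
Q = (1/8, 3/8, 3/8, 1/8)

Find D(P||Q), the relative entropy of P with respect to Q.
D(P||Q) = Σ P(i) log₂(P(i)/Q(i))
  i=0: (1/2) × log₂((1/2)/(1/8)) = (1/2) × log₂(4) = 1.0000
  i=1: (1/8) × log₂((1/8)/(3/8)) = (1/8) × log₂(1/3) = -0.1981
  i=2: (1/8) × log₂((1/8)/(3/8)) = (1/8) × log₂(1/3) = -0.1981
  i=3: (1/4) × log₂((1/4)/(1/8)) = (1/4) × log₂(2) = 0.2500
D(P||Q) = 1.0000 - 0.1981 - 0.1981 + 0.2500
  = 0.8538 bits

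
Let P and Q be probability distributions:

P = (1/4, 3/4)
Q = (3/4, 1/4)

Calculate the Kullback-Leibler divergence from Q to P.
D(P||Q) = Σ P(i) log₂(P(i)/Q(i))
  i=0: (1/4) × log₂((1/4)/(3/4)) = (1/4) × log₂(1/3) = -0.3962
  i=1: (3/4) × log₂((3/4)/(1/4)) = (3/4) × log₂(3) = 1.1887
D(P||Q) = -0.3962 + 1.1887
  = 0.7925 bits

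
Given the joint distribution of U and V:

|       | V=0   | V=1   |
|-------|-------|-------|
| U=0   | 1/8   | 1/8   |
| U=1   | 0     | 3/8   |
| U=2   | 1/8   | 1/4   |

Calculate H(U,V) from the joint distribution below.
H(U,V) = -Σ P(U,V) log₂ P(U,V), summed over the non-zero cells:
H(U,V) = -[(1/8)·log₂(1/8) + (1/8)·log₂(1/8) + (3/8)·log₂(3/8) + (1/8)·log₂(1/8) + (1/4)·log₂(1/4)]
  = 0.3750 + 0.3750 + 0.5306 + 0.3750 + 0.5000
  = 2.1556 bits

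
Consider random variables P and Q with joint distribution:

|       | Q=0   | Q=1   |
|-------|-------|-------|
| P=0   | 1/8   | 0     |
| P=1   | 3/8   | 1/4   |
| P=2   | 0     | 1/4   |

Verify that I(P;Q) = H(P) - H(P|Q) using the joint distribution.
Left side, from I(P;Q) = H(P) + H(Q) - H(P,Q):
Marginal P(P) (row sums):
  P(P=0) = 1/8 + 0 = 1/8
  P(P=1) = 3/8 + 1/4 = 5/8
  P(P=2) = 0 + 1/4 = 1/4
Marginal P(Q) (column sums):
  P(Q=0) = 1/8 + 3/8 + 0 = 1/2
  P(Q=1) = 0 + 1/4 + 1/4 = 1/2

H(P) = -[(1/8)·log₂(1/8) + (5/8)·log₂(5/8) + (1/4)·log₂(1/4)]
  = 0.3750 + 0.4238 + 0.5000
  = 1.2988 bits
H(Q) = -[(1/2)·log₂(1/2) + (1/2)·log₂(1/2)]
  = 0.5000 + 0.5000
  = 1.0000 bits
H(P,Q) = -[(1/8)·log₂(1/8) + (3/8)·log₂(3/8) + (1/4)·log₂(1/4) + (1/4)·log₂(1/4)]
  = 0.3750 + 0.5306 + 0.5000 + 0.5000
  = 1.9056 bits

I(P;Q) = H(P) + H(Q) - H(P,Q)
  = 1.2988 + 1.0000 - 1.9056
  = 0.3932 bits

Right side, with H(P|Q) computed directly from the conditional probabilities:
H(P|Q) = -Σ P(P,Q)·log₂ P(P|Q), where P(P|Q) = P(P,Q) / P(Q)
  (cells with P(P,Q) = 0 contribute 0)
  (P=0,Q=0): P(P|Q) = (1/8)/(1/2) = 1/4;  -(1/8)·log₂(1/4) = 0.2500
  (P=1,Q=0): P(P|Q) = (3/8)/(1/2) = 3/4;  -(3/8)·log₂(3/4) = 0.1556
  (P=1,Q=1): P(P|Q) = (1/4)/(1/2) = 1/2;  -(1/4)·log₂(1/2) = 0.2500
  (P=2,Q=1): P(P|Q) = (1/4)/(1/2) = 1/2;  -(1/4)·log₂(1/2) = 0.2500
H(P|Q) = 0.2500 + 0.1556 + 0.2500 + 0.2500
  = 0.9056 bits
H(P) - H(P|Q) = 1.2988 - 0.9056 = 0.3932 bits

Both sides equal 0.3932 bits, so I(P;Q) = H(P) - H(P|Q) ✓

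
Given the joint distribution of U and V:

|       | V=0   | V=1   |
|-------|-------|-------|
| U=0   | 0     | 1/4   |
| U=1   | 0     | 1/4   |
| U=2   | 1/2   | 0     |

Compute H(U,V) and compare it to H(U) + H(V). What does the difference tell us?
Marginal P(U) (row sums):
  P(U=0) = 0 + 1/4 = 1/4
  P(U=1) = 0 + 1/4 = 1/4
  P(U=2) = 1/2 + 0 = 1/2
Marginal P(V) (column sums):
  P(V=0) = 0 + 0 + 1/2 = 1/2
  P(V=1) = 1/4 + 1/4 + 0 = 1/2

H(U,V) = -[(1/4)·log₂(1/4) + (1/4)·log₂(1/4) + (1/2)·log₂(1/2)]
  = 0.5000 + 0.5000 + 0.5000
  = 1.5000 bits
H(U) = -[(1/4)·log₂(1/4) + (1/4)·log₂(1/4) + (1/2)·log₂(1/2)]
  = 0.5000 + 0.5000 + 0.5000
  = 1.5000 bits
H(V) = -[(1/2)·log₂(1/2) + (1/2)·log₂(1/2)]
  = 0.5000 + 0.5000
  = 1.0000 bits

H(U) + H(V) = 1.5000 + 1.0000 = 2.5000 bits
Difference: H(U) + H(V) - H(U,V) = 2.5000 - 1.5000 = 1.0000 bits = I(U;V)

The difference is the mutual information; it is positive here, so U and V are dependent (knowing one reduces uncertainty about the other by 1.0000 bits).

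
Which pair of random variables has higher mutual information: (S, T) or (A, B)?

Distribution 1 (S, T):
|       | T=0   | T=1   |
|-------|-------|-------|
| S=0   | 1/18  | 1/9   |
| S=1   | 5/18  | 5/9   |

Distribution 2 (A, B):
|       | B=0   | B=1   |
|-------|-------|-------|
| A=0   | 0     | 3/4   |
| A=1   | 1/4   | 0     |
Distribution 1 (S, T):
Marginal P(S) (row sums):
  P(S=0) = 1/18 + 1/9 = 1/6
  P(S=1) = 5/18 + 5/9 = 5/6
Marginal P(T) (column sums):
  P(T=0) = 1/18 + 5/18 = 1/3
  P(T=1) = 1/9 + 5/9 = 2/3

H(S) = -[(1/6)·log₂(1/6) + (5/6)·log₂(5/6)]
  = 0.4308 + 0.2192
  = 0.6500 bits
H(T) = -[(1/3)·log₂(1/3) + (2/3)·log₂(2/3)]
  = 0.5283 + 0.3900
  = 0.9183 bits
H(S,T) = -[(1/18)·log₂(1/18) + (1/9)·log₂(1/9) + (5/18)·log₂(5/18) + (5/9)·log₂(5/9)]
  = 0.2317 + 0.3522 + 0.5133 + 0.4711
  = 1.5683 bits

I(S;T) = H(S) + H(T) - H(S,T)
  = 0.6500 + 0.9183 - 1.5683
  = 0.0000 bits

Distribution 2 (A, B):
Marginal P(A) (row sums):
  P(A=0) = 0 + 3/4 = 3/4
  P(A=1) = 1/4 + 0 = 1/4
Marginal P(B) (column sums):
  P(B=0) = 0 + 1/4 = 1/4
  P(B=1) = 3/4 + 0 = 3/4

H(A) = -[(3/4)·log₂(3/4) + (1/4)·log₂(1/4)]
  = 0.3113 + 0.5000
  = 0.8113 bits
H(B) = -[(1/4)·log₂(1/4) + (3/4)·log₂(3/4)]
  = 0.5000 + 0.3113
  = 0.8113 bits
H(A,B) = -[(3/4)·log₂(3/4) + (1/4)·log₂(1/4)]
  = 0.3113 + 0.5000
  = 0.8113 bits

I(A;B) = H(A) + H(B) - H(A,B)
  = 0.8113 + 0.8113 - 0.8113
  = 0.8113 bits

I(A;B) = 0.8113 bits > I(S;T) = 0.0000 bits, so (A, B) has the higher mutual information (stronger dependence).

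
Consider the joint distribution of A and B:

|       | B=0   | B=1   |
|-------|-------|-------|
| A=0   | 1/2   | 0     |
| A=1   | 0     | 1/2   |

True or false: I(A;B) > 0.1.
Marginal P(A) (row sums):
  P(A=0) = 1/2 + 0 = 1/2
  P(A=1) = 0 + 1/2 = 1/2
Marginal P(B) (column sums):
  P(B=0) = 1/2 + 0 = 1/2
  P(B=1) = 0 + 1/2 = 1/2

H(A) = -[(1/2)·log₂(1/2) + (1/2)·log₂(1/2)]
  = 0.5000 + 0.5000
  = 1.0000 bits
H(B) = -[(1/2)·log₂(1/2) + (1/2)·log₂(1/2)]
  = 0.5000 + 0.5000
  = 1.0000 bits
H(A,B) = -[(1/2)·log₂(1/2) + (1/2)·log₂(1/2)]
  = 0.5000 + 0.5000
  = 1.0000 bits

I(A;B) = H(A) + H(B) - H(A,B)
  = 1.0000 + 1.0000 - 1.0000
  = 1.0000 bits

True. I(A;B) = 1.0000 bits, which is > 0.1 bits.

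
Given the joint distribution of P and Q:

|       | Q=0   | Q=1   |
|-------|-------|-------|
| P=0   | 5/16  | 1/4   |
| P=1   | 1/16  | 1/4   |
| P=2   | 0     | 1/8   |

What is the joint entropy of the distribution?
H(P,Q) = -Σ P(P,Q) log₂ P(P,Q), summed over the non-zero cells:
H(P,Q) = -[(5/16)·log₂(5/16) + (1/4)·log₂(1/4) + (1/16)·log₂(1/16) + (1/4)·log₂(1/4) + (1/8)·log₂(1/8)]
  = 0.5244 + 0.5000 + 0.2500 + 0.5000 + 0.3750
  = 2.1494 bits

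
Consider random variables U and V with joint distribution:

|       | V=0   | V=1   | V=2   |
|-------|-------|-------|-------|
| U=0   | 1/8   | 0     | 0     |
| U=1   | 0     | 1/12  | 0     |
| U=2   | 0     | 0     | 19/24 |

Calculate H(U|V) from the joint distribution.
Marginal P(V) (column sums):
  P(V=0) = 1/8 + 0 + 0 = 1/8
  P(V=1) = 0 + 1/12 + 0 = 1/12
  P(V=2) = 0 + 0 + 19/24 = 19/24

H(U|V) = -Σ P(U,V)·log₂ P(U|V), where P(U|V) = P(U,V) / P(V)
  (cells with P(U,V) = 0 contribute 0)
  (U=0,V=0): P(U|V) = (1/8)/(1/8) = 1;  -(1/8)·log₂(1) = 0.0000
  (U=1,V=1): P(U|V) = (1/12)/(1/12) = 1;  -(1/12)·log₂(1) = 0.0000
  (U=2,V=2): P(U|V) = (19/24)/(19/24) = 1;  -(19/24)·log₂(1) = 0.0000
H(U|V) = 0.0000 + 0.0000 + 0.0000
  = 0.0000 bits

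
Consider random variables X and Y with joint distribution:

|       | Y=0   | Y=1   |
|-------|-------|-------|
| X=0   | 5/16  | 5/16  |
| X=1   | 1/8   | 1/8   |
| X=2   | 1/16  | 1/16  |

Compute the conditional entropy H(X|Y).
Marginal P(Y) (column sums):
  P(Y=0) = 5/16 + 1/8 + 1/16 = 1/2
  P(Y=1) = 5/16 + 1/8 + 1/16 = 1/2

H(X|Y) = -Σ P(X,Y)·log₂ P(X|Y), where P(X|Y) = P(X,Y) / P(Y)
  (X=0,Y=0): P(X|Y) = (5/16)/(1/2) = 5/8;  -(5/16)·log₂(5/8) = 0.2119
  (X=0,Y=1): P(X|Y) = (5/16)/(1/2) = 5/8;  -(5/16)·log₂(5/8) = 0.2119
  (X=1,Y=0): P(X|Y) = (1/8)/(1/2) = 1/4;  -(1/8)·log₂(1/4) = 0.2500
  (X=1,Y=1): P(X|Y) = (1/8)/(1/2) = 1/4;  -(1/8)·log₂(1/4) = 0.2500
  (X=2,Y=0): P(X|Y) = (1/16)/(1/2) = 1/8;  -(1/16)·log₂(1/8) = 0.1875
  (X=2,Y=1): P(X|Y) = (1/16)/(1/2) = 1/8;  -(1/16)·log₂(1/8) = 0.1875
H(X|Y) = 0.2119 + 0.2119 + 0.2500 + 0.2500 + 0.1875 + 0.1875
  = 1.2988 bits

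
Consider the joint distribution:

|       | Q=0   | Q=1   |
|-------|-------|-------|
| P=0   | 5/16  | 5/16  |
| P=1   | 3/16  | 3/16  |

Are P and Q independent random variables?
Marginal P(P) (row sums):
  P(P=0) = 5/16 + 5/16 = 5/8
  P(P=1) = 3/16 + 3/16 = 3/8
Marginal P(Q) (column sums):
  P(Q=0) = 5/16 + 3/16 = 1/2
  P(Q=1) = 5/16 + 3/16 = 1/2

P and Q are independent iff P(P=i,Q=j) = P(P=i)·P(Q=j) for every cell.
  P(P=0)·P(Q=0) = 5/8 × 1/2 = 5/16 = P(P=0,Q=0) ✓
  P(P=0)·P(Q=1) = 5/8 × 1/2 = 5/16 = P(P=0,Q=1) ✓
  P(P=1)·P(Q=0) = 3/8 × 1/2 = 3/16 = P(P=1,Q=0) ✓
  P(P=1)·P(Q=1) = 3/8 × 1/2 = 3/16 = P(P=1,Q=1) ✓

Yes, P and Q are independent: every cell factors, so I(P;Q) = 0 bits.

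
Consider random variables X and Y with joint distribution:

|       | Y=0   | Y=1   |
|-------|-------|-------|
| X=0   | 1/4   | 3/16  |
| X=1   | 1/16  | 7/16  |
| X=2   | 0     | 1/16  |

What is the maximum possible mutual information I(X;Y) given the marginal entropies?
The upper bound on mutual information is I(X;Y) ≤ min(H(X), H(Y)).

Marginal P(X) (row sums):
  P(X=0) = 1/4 + 3/16 = 7/16
  P(X=1) = 1/16 + 7/16 = 1/2
  P(X=2) = 0 + 1/16 = 1/16
Marginal P(Y) (column sums):
  P(Y=0) = 1/4 + 1/16 + 0 = 5/16
  P(Y=1) = 3/16 + 7/16 + 1/16 = 11/16

H(X) = -[(7/16)·log₂(7/16) + (1/2)·log₂(1/2) + (1/16)·log₂(1/16)]
  = 0.5218 + 0.5000 + 0.2500
  = 1.2718 bits
H(Y) = -[(5/16)·log₂(5/16) + (11/16)·log₂(11/16)]
  = 0.5244 + 0.3716
  = 0.8960 bits

Maximum possible I(X;Y) = min(1.2718, 0.8960) = 0.8960 bits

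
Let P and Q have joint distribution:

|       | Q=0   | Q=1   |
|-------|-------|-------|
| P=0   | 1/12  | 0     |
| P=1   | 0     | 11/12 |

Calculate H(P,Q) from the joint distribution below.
H(P,Q) = -Σ P(P,Q) log₂ P(P,Q), summed over the non-zero cells:
H(P,Q) = -[(1/12)·log₂(1/12) + (11/12)·log₂(11/12)]
  = 0.2987 + 0.1151
  = 0.4138 bits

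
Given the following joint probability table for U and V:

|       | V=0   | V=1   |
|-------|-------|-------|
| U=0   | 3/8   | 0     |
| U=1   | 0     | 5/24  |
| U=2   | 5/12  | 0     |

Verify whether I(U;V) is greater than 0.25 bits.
Marginal P(U) (row sums):
  P(U=0) = 3/8 + 0 = 3/8
  P(U=1) = 0 + 5/24 = 5/24
  P(U=2) = 5/12 + 0 = 5/12
Marginal P(V) (column sums):
  P(V=0) = 3/8 + 0 + 5/12 = 19/24
  P(V=1) = 0 + 5/24 + 0 = 5/24

H(U) = -[(3/8)·log₂(3/8) + (5/24)·log₂(5/24) + (5/12)·log₂(5/12)]
  = 0.5306 + 0.4715 + 0.5263
  = 1.5284 bits
H(V) = -[(19/24)·log₂(19/24) + (5/24)·log₂(5/24)]
  = 0.2668 + 0.4715
  = 0.7383 bits
H(U,V) = -[(3/8)·log₂(3/8) + (5/24)·log₂(5/24) + (5/12)·log₂(5/12)]
  = 0.5306 + 0.4715 + 0.5263
  = 1.5284 bits

I(U;V) = H(U) + H(V) - H(U,V)
  = 1.5284 + 0.7383 - 1.5284
  = 0.7383 bits

Yes. I(U;V) = 0.7383 bits, which is > 0.25 bits.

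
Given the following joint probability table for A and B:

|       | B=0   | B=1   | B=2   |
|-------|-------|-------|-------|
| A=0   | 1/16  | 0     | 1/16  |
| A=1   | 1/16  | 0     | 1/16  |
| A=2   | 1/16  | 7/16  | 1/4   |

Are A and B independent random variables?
Marginal P(A) (row sums):
  P(A=0) = 1/16 + 0 + 1/16 = 1/8
  P(A=1) = 1/16 + 0 + 1/16 = 1/8
  P(A=2) = 1/16 + 7/16 + 1/4 = 3/4
Marginal P(B) (column sums):
  P(B=0) = 1/16 + 1/16 + 1/16 = 3/16
  P(B=1) = 0 + 0 + 7/16 = 7/16
  P(B=2) = 1/16 + 1/16 + 1/4 = 3/8

A and B are independent iff P(A=i,B=j) = P(A=i)·P(B=j) for every cell.
  P(A=0)·P(B=0) = 1/8 × 3/16 = 3/128, but P(A=0,B=0) = 1/16 ✗

No, A and B are not independent. Quantitatively, I(A;B) > 0:

H(A) = -[(1/8)·log₂(1/8) + (1/8)·log₂(1/8) + (3/4)·log₂(3/4)]
  = 0.3750 + 0.3750 + 0.3113
  = 1.0613 bits
H(B) = -[(3/16)·log₂(3/16) + (7/16)·log₂(7/16) + (3/8)·log₂(3/8)]
  = 0.4528 + 0.5218 + 0.5306
  = 1.5052 bits
H(A,B) = -[(1/16)·log₂(1/16) + (1/16)·log₂(1/16) + (1/16)·log₂(1/16) + (1/16)·log₂(1/16) + (1/16)·log₂(1/16) + (7/16)·log₂(7/16) + (1/4)·log₂(1/4)]
  = 0.2500 + 0.2500 + 0.2500 + 0.2500 + 0.2500 + 0.5218 + 0.5000
  = 2.2718 bits
I(A;B) = H(A) + H(B) - H(A,B) = 1.0613 + 1.5052 - 2.2718 = 0.2947 bits > 0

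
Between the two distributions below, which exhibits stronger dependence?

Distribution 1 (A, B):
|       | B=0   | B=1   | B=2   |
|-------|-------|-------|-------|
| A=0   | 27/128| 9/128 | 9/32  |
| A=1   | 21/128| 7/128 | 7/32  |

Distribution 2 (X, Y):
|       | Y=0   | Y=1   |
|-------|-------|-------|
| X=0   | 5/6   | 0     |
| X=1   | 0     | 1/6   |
Distribution 1 (A, B):
Marginal P(A) (row sums):
  P(A=0) = 27/128 + 9/128 + 9/32 = 9/16
  P(A=1) = 21/128 + 7/128 + 7/32 = 7/16
Marginal P(B) (column sums):
  P(B=0) = 27/128 + 21/128 = 3/8
  P(B=1) = 9/128 + 7/128 = 1/8
  P(B=2) = 9/32 + 7/32 = 1/2

H(A) = -[(9/16)·log₂(9/16) + (7/16)·log₂(7/16)]
  = 0.4669 + 0.5218
  = 0.9887 bits
H(B) = -[(3/8)·log₂(3/8) + (1/8)·log₂(1/8) + (1/2)·log₂(1/2)]
  = 0.5306 + 0.3750 + 0.5000
  = 1.4056 bits
H(A,B) = -[(27/128)·log₂(27/128) + (9/128)·log₂(9/128) + (9/32)·log₂(9/32) + (21/128)·log₂(21/128) + (7/128)·log₂(7/128) + (7/32)·log₂(7/32)]
  = 0.4736 + 0.2693 + 0.5147 + 0.4278 + 0.2293 + 0.4796
  = 2.3943 bits

I(A;B) = H(A) + H(B) - H(A,B)
  = 0.9887 + 1.4056 - 2.3943
  = 0.0000 bits

Distribution 2 (X, Y):
Marginal P(X) (row sums):
  P(X=0) = 5/6 + 0 = 5/6
  P(X=1) = 0 + 1/6 = 1/6
Marginal P(Y) (column sums):
  P(Y=0) = 5/6 + 0 = 5/6
  P(Y=1) = 0 + 1/6 = 1/6

H(X) = -[(5/6)·log₂(5/6) + (1/6)·log₂(1/6)]
  = 0.2192 + 0.4308
  = 0.6500 bits
H(Y) = -[(5/6)·log₂(5/6) + (1/6)·log₂(1/6)]
  = 0.2192 + 0.4308
  = 0.6500 bits
H(X,Y) = -[(5/6)·log₂(5/6) + (1/6)·log₂(1/6)]
  = 0.2192 + 0.4308
  = 0.6500 bits

I(X;Y) = H(X) + H(Y) - H(X,Y)
  = 0.6500 + 0.6500 - 0.6500
  = 0.6500 bits

I(X;Y) = 0.6500 bits > I(A;B) = 0.0000 bits, so (X, Y) has the higher mutual information (stronger dependence).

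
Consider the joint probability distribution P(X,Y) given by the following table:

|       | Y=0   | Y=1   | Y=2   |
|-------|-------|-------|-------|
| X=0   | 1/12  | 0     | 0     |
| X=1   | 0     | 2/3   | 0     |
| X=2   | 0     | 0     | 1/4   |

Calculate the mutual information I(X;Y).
Marginal P(X) (row sums):
  P(X=0) = 1/12 + 0 + 0 = 1/12
  P(X=1) = 0 + 2/3 + 0 = 2/3
  P(X=2) = 0 + 0 + 1/4 = 1/4
Marginal P(Y) (column sums):
  P(Y=0) = 1/12 + 0 + 0 = 1/12
  P(Y=1) = 0 + 2/3 + 0 = 2/3
  P(Y=2) = 0 + 0 + 1/4 = 1/4

H(X) = -[(1/12)·log₂(1/12) + (2/3)·log₂(2/3) + (1/4)·log₂(1/4)]
  = 0.2987 + 0.3900 + 0.5000
  = 1.1887 bits
H(Y) = -[(1/12)·log₂(1/12) + (2/3)·log₂(2/3) + (1/4)·log₂(1/4)]
  = 0.2987 + 0.3900 + 0.5000
  = 1.1887 bits
H(X,Y) = -[(1/12)·log₂(1/12) + (2/3)·log₂(2/3) + (1/4)·log₂(1/4)]
  = 0.2987 + 0.3900 + 0.5000
  = 1.1887 bits

I(X;Y) = H(X) + H(Y) - H(X,Y)
  = 1.1887 + 1.1887 - 1.1887
  = 1.1887 bits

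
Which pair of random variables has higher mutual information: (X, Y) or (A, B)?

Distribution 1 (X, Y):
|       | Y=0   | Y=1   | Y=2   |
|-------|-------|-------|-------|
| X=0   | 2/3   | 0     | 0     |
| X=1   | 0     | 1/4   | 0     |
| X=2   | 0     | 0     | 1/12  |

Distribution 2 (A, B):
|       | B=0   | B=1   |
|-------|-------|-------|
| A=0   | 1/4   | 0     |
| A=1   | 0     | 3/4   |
Distribution 1 (X, Y):
Marginal P(X) (row sums):
  P(X=0) = 2/3 + 0 + 0 = 2/3
  P(X=1) = 0 + 1/4 + 0 = 1/4
  P(X=2) = 0 + 0 + 1/12 = 1/12
Marginal P(Y) (column sums):
  P(Y=0) = 2/3 + 0 + 0 = 2/3
  P(Y=1) = 0 + 1/4 + 0 = 1/4
  P(Y=2) = 0 + 0 + 1/12 = 1/12

H(X) = -[(2/3)·log₂(2/3) + (1/4)·log₂(1/4) + (1/12)·log₂(1/12)]
  = 0.3900 + 0.5000 + 0.2987
  = 1.1887 bits
H(Y) = -[(2/3)·log₂(2/3) + (1/4)·log₂(1/4) + (1/12)·log₂(1/12)]
  = 0.3900 + 0.5000 + 0.2987
  = 1.1887 bits
H(X,Y) = -[(2/3)·log₂(2/3) + (1/4)·log₂(1/4) + (1/12)·log₂(1/12)]
  = 0.3900 + 0.5000 + 0.2987
  = 1.1887 bits

I(X;Y) = H(X) + H(Y) - H(X,Y)
  = 1.1887 + 1.1887 - 1.1887
  = 1.1887 bits

Distribution 2 (A, B):
Marginal P(A) (row sums):
  P(A=0) = 1/4 + 0 = 1/4
  P(A=1) = 0 + 3/4 = 3/4
Marginal P(B) (column sums):
  P(B=0) = 1/4 + 0 = 1/4
  P(B=1) = 0 + 3/4 = 3/4

H(A) = -[(1/4)·log₂(1/4) + (3/4)·log₂(3/4)]
  = 0.5000 + 0.3113
  = 0.8113 bits
H(B) = -[(1/4)·log₂(1/4) + (3/4)·log₂(3/4)]
  = 0.5000 + 0.3113
  = 0.8113 bits
H(A,B) = -[(1/4)·log₂(1/4) + (3/4)·log₂(3/4)]
  = 0.5000 + 0.3113
  = 0.8113 bits

I(A;B) = H(A) + H(B) - H(A,B)
  = 0.8113 + 0.8113 - 0.8113
  = 0.8113 bits

I(X;Y) = 1.1887 bits > I(A;B) = 0.8113 bits, so (X, Y) has the higher mutual information (stronger dependence).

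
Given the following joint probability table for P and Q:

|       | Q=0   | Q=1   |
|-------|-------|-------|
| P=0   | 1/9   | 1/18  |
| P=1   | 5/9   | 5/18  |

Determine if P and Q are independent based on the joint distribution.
Marginal P(P) (row sums):
  P(P=0) = 1/9 + 1/18 = 1/6
  P(P=1) = 5/9 + 5/18 = 5/6
Marginal P(Q) (column sums):
  P(Q=0) = 1/9 + 5/9 = 2/3
  P(Q=1) = 1/18 + 5/18 = 1/3

P and Q are independent iff P(P=i,Q=j) = P(P=i)·P(Q=j) for every cell.
  P(P=0)·P(Q=0) = 1/6 × 2/3 = 1/9 = P(P=0,Q=0) ✓
  P(P=0)·P(Q=1) = 1/6 × 1/3 = 1/18 = P(P=0,Q=1) ✓
  P(P=1)·P(Q=0) = 5/6 × 2/3 = 5/9 = P(P=1,Q=0) ✓
  P(P=1)·P(Q=1) = 5/6 × 1/3 = 5/18 = P(P=1,Q=1) ✓

Yes, P and Q are independent: every cell factors, so I(P;Q) = 0 bits.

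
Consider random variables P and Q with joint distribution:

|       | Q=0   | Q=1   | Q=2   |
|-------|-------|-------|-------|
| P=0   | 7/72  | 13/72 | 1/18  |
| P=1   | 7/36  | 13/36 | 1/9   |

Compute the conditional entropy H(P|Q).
Marginal P(Q) (column sums):
  P(Q=0) = 7/72 + 7/36 = 7/24
  P(Q=1) = 13/72 + 13/36 = 13/24
  P(Q=2) = 1/18 + 1/9 = 1/6

H(P|Q) = -Σ P(P,Q)·log₂ P(P|Q), where P(P|Q) = P(P,Q) / P(Q)
  (P=0,Q=0): P(P|Q) = (7/72)/(7/24) = 1/3;  -(7/72)·log₂(1/3) = 0.1541
  (P=0,Q=1): P(P|Q) = (13/72)/(13/24) = 1/3;  -(13/72)·log₂(1/3) = 0.2862
  (P=0,Q=2): P(P|Q) = (1/18)/(1/6) = 1/3;  -(1/18)·log₂(1/3) = 0.0881
  (P=1,Q=0): P(P|Q) = (7/36)/(7/24) = 2/3;  -(7/36)·log₂(2/3) = 0.1137
  (P=1,Q=1): P(P|Q) = (13/36)/(13/24) = 2/3;  -(13/36)·log₂(2/3) = 0.2112
  (P=1,Q=2): P(P|Q) = (1/9)/(1/6) = 2/3;  -(1/9)·log₂(2/3) = 0.0650
H(P|Q) = 0.1541 + 0.2862 + 0.0881 + 0.1137 + 0.2112 + 0.0650
  = 0.9183 bits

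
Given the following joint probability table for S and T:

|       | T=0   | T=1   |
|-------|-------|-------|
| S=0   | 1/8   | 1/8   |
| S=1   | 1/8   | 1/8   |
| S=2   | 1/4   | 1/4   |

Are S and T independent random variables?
Marginal P(S) (row sums):
  P(S=0) = 1/8 + 1/8 = 1/4
  P(S=1) = 1/8 + 1/8 = 1/4
  P(S=2) = 1/4 + 1/4 = 1/2
Marginal P(T) (column sums):
  P(T=0) = 1/8 + 1/8 + 1/4 = 1/2
  P(T=1) = 1/8 + 1/8 + 1/4 = 1/2

S and T are independent iff P(S=i,T=j) = P(S=i)·P(T=j) for every cell.
  P(S=0)·P(T=0) = 1/4 × 1/2 = 1/8 = P(S=0,T=0) ✓
  P(S=0)·P(T=1) = 1/4 × 1/2 = 1/8 = P(S=0,T=1) ✓
  P(S=1)·P(T=0) = 1/4 × 1/2 = 1/8 = P(S=1,T=0) ✓
  P(S=1)·P(T=1) = 1/4 × 1/2 = 1/8 = P(S=1,T=1) ✓
  P(S=2)·P(T=0) = 1/2 × 1/2 = 1/4 = P(S=2,T=0) ✓
  P(S=2)·P(T=1) = 1/2 × 1/2 = 1/4 = P(S=2,T=1) ✓

Yes, S and T are independent: every cell factors, so I(S;T) = 0 bits.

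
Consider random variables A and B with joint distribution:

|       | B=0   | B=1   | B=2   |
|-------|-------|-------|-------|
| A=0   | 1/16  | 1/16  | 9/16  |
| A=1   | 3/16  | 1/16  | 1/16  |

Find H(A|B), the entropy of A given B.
Marginal P(B) (column sums):
  P(B=0) = 1/16 + 3/16 = 1/4
  P(B=1) = 1/16 + 1/16 = 1/8
  P(B=2) = 9/16 + 1/16 = 5/8

H(A|B) = -Σ P(A,B)·log₂ P(A|B), where P(A|B) = P(A,B) / P(B)
  (A=0,B=0): P(A|B) = (1/16)/(1/4) = 1/4;  -(1/16)·log₂(1/4) = 0.1250
  (A=0,B=1): P(A|B) = (1/16)/(1/8) = 1/2;  -(1/16)·log₂(1/2) = 0.0625
  (A=0,B=2): P(A|B) = (9/16)/(5/8) = 9/10;  -(9/16)·log₂(9/10) = 0.0855
  (A=1,B=0): P(A|B) = (3/16)/(1/4) = 3/4;  -(3/16)·log₂(3/4) = 0.0778
  (A=1,B=1): P(A|B) = (1/16)/(1/8) = 1/2;  -(1/16)·log₂(1/2) = 0.0625
  (A=1,B=2): P(A|B) = (1/16)/(5/8) = 1/10;  -(1/16)·log₂(1/10) = 0.2076
H(A|B) = 0.1250 + 0.0625 + 0.0855 + 0.0778 + 0.0625 + 0.2076
  = 0.6209 bits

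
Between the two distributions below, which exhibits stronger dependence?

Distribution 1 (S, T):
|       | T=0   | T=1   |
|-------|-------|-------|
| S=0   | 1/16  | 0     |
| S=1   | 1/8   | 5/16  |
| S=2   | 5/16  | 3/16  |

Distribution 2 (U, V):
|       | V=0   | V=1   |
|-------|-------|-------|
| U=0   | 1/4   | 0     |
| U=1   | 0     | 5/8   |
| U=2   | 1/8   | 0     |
Distribution 1 (S, T):
Marginal P(S) (row sums):
  P(S=0) = 1/16 + 0 = 1/16
  P(S=1) = 1/8 + 5/16 = 7/16
  P(S=2) = 5/16 + 3/16 = 1/2
Marginal P(T) (column sums):
  P(T=0) = 1/16 + 1/8 + 5/16 = 1/2
  P(T=1) = 0 + 5/16 + 3/16 = 1/2

H(S) = -[(1/16)·log₂(1/16) + (7/16)·log₂(7/16) + (1/2)·log₂(1/2)]
  = 0.2500 + 0.5218 + 0.5000
  = 1.2718 bits
H(T) = -[(1/2)·log₂(1/2) + (1/2)·log₂(1/2)]
  = 0.5000 + 0.5000
  = 1.0000 bits
H(S,T) = -[(1/16)·log₂(1/16) + (1/8)·log₂(1/8) + (5/16)·log₂(5/16) + (5/16)·log₂(5/16) + (3/16)·log₂(3/16)]
  = 0.2500 + 0.3750 + 0.5244 + 0.5244 + 0.4528
  = 2.1266 bits

I(S;T) = H(S) + H(T) - H(S,T)
  = 1.2718 + 1.0000 - 2.1266
  = 0.1452 bits

Distribution 2 (U, V):
Marginal P(U) (row sums):
  P(U=0) = 1/4 + 0 = 1/4
  P(U=1) = 0 + 5/8 = 5/8
  P(U=2) = 1/8 + 0 = 1/8
Marginal P(V) (column sums):
  P(V=0) = 1/4 + 0 + 1/8 = 3/8
  P(V=1) = 0 + 5/8 + 0 = 5/8

H(U) = -[(1/4)·log₂(1/4) + (5/8)·log₂(5/8) + (1/8)·log₂(1/8)]
  = 0.5000 + 0.4238 + 0.3750
  = 1.2988 bits
H(V) = -[(3/8)·log₂(3/8) + (5/8)·log₂(5/8)]
  = 0.5306 + 0.4238
  = 0.9544 bits
H(U,V) = -[(1/4)·log₂(1/4) + (5/8)·log₂(5/8) + (1/8)·log₂(1/8)]
  = 0.5000 + 0.4238 + 0.3750
  = 1.2988 bits

I(U;V) = H(U) + H(V) - H(U,V)
  = 1.2988 + 0.9544 - 1.2988
  = 0.9544 bits

I(U;V) = 0.9544 bits > I(S;T) = 0.1452 bits, so (U, V) has the higher mutual information (stronger dependence).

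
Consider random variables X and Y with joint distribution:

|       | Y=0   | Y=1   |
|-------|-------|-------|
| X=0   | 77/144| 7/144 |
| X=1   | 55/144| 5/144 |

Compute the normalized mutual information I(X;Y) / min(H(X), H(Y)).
Marginal P(X) (row sums):
  P(X=0) = 77/144 + 7/144 = 7/12
  P(X=1) = 55/144 + 5/144 = 5/12
Marginal P(Y) (column sums):
  P(Y=0) = 77/144 + 55/144 = 11/12
  P(Y=1) = 7/144 + 5/144 = 1/12

H(X) = -[(7/12)·log₂(7/12) + (5/12)·log₂(5/12)]
  = 0.4536 + 0.5263
  = 0.9799 bits
H(Y) = -[(11/12)·log₂(11/12) + (1/12)·log₂(1/12)]
  = 0.1151 + 0.2987
  = 0.4138 bits
H(X,Y) = -[(77/144)·log₂(77/144) + (7/144)·log₂(7/144) + (55/144)·log₂(55/144) + (5/144)·log₂(5/144)]
  = 0.4829 + 0.2121 + 0.5304 + 0.1683
  = 1.3937 bits

I(X;Y) = H(X) + H(Y) - H(X,Y)
  = 0.9799 + 0.4138 - 1.3937
  = 0.0000 bits

min(H(X), H(Y)) = min(0.9799, 0.4138) = 0.4138 bits
Normalized MI = 0.0000 / 0.4138 = 0.0000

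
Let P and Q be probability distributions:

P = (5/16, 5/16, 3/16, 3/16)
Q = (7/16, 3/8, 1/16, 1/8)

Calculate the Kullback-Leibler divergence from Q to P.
D(P||Q) = Σ P(i) log₂(P(i)/Q(i))
  i=0: (5/16) × log₂((5/16)/(7/16)) = (5/16) × log₂(5/7) = -0.1517
  i=1: (5/16) × log₂((5/16)/(3/8)) = (5/16) × log₂(5/6) = -0.0822
  i=2: (3/16) × log₂((3/16)/(1/16)) = (3/16) × log₂(3) = 0.2972
  i=3: (3/16) × log₂((3/16)/(1/8)) = (3/16) × log₂(3/2) = 0.1097
D(P||Q) = -0.1517 - 0.0822 + 0.2972 + 0.1097
  = 0.1730 bits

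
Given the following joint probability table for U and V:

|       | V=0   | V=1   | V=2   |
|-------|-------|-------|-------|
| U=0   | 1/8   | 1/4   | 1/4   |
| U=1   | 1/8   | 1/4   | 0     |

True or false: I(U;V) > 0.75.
Marginal P(U) (row sums):
  P(U=0) = 1/8 + 1/4 + 1/4 = 5/8
  P(U=1) = 1/8 + 1/4 + 0 = 3/8
Marginal P(V) (column sums):
  P(V=0) = 1/8 + 1/8 = 1/4
  P(V=1) = 1/4 + 1/4 = 1/2
  P(V=2) = 1/4 + 0 = 1/4

H(U) = -[(5/8)·log₂(5/8) + (3/8)·log₂(3/8)]
  = 0.4238 + 0.5306
  = 0.9544 bits
H(V) = -[(1/4)·log₂(1/4) + (1/2)·log₂(1/2) + (1/4)·log₂(1/4)]
  = 0.5000 + 0.5000 + 0.5000
  = 1.5000 bits
H(U,V) = -[(1/8)·log₂(1/8) + (1/4)·log₂(1/4) + (1/4)·log₂(1/4) + (1/8)·log₂(1/8) + (1/4)·log₂(1/4)]
  = 0.3750 + 0.5000 + 0.5000 + 0.3750 + 0.5000
  = 2.2500 bits

I(U;V) = H(U) + H(V) - H(U,V)
  = 0.9544 + 1.5000 - 2.2500
  = 0.2044 bits

False. I(U;V) = 0.2044 bits, which is ≤ 0.75 bits.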